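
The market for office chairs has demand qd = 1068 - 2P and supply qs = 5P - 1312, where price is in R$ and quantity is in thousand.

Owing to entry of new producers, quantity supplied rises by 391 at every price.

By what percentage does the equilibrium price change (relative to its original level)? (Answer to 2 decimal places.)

-16.43

Before the shock: 1068 - 2P = 5P - 1312 ⇒ 2380 = 7P ⇒ P = 340, q = 388.
After the shift, demand is qd = 1068 - 2P and supply is qs = 5P - 921.
Setting them equal: 1068 - 2P = 5P - 921 → 1989 = 7P, so P = 1989/7 ≈ 284.1429 and q = 3498/7 ≈ 499.7143.
%ΔP = (284.1429 − 340) / 340 × 100 = -16.43%.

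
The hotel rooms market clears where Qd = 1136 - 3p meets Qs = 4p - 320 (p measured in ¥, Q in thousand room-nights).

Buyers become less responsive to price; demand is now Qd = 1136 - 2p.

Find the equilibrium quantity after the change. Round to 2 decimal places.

650.67

Original equilibrium: 1136 - 3p = 4p - 320 gives 1456 = 7p, so p = 208 and Q = 512.
The shock moves the curves to Qd = 1136 - 2p and Qs = 4p - 320.
Clearing the new market: 1136 - 2p = 4p - 320, so p = 728/3 ≈ 242.6667 and Q = 1952/3 ≈ 650.6667.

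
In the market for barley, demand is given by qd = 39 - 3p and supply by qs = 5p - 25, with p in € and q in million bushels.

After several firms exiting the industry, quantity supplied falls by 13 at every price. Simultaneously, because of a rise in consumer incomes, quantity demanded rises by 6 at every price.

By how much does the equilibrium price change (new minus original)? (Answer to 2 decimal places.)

+2.38

Solve the original market: 39 - 3p = 5p - 25, hence p = 8 and q = 15.
After the shift, demand is qd = 45 - 3p and supply is qs = 5p - 38.
New equilibrium: 45 - 3p = 5p - 38 ⇒ 83 = 8p ⇒ p = 10.375, q = 13.875.
Δp = 10.375 − 8 = +2.38.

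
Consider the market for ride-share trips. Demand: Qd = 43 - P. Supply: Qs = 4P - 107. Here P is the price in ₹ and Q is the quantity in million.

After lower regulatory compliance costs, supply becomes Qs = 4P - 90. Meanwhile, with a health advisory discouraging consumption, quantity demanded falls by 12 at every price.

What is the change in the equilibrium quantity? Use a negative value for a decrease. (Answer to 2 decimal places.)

-6.20

Initially, 43 - P = 4P - 107, so 150 = 5P and P = 30, Q = 13.
With the change applied: demand Qd = 31 - P, supply Qs = 4P - 90.
New equilibrium: 31 - P = 4P - 90 ⇒ 121 = 5P ⇒ P = 24.2, Q = 6.8.
ΔQ = 6.8 − 13 = -6.20.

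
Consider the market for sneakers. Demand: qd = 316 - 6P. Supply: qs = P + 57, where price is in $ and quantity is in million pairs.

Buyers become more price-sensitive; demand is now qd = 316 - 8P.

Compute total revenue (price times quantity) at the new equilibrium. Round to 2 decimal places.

Original equilibrium: 316 - 6P = P + 57 gives 259 = 7P, so P = 37 and q = 94.
The shock moves the curves to qd = 316 - 8P and qs = P + 57.
New equilibrium: 316 - 8P = P + 57 ⇒ 259 = 9P ⇒ P = 259/9 ≈ 28.7778, q = 772/9 ≈ 85.7778.
New expenditure = 28.7778 × 85.7778 = 2468.49.

2468.49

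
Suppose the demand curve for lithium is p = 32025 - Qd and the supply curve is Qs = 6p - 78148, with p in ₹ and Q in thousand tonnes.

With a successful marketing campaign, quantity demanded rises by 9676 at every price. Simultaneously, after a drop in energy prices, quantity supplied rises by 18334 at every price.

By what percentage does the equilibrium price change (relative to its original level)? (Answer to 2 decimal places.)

Original equilibrium: 32025 - p = 6p - 78148 gives 110173 = 7p, so p = 15739 and Q = 16286.
The shock moves the curves to Qd = 41701 - p and Qs = 6p - 59814.
Clearing the new market: 41701 - p = 6p - 59814, so p = 101515/7 ≈ 14502.1429 and Q = 190392/7 ≈ 27198.8571.
%Δp = (14502.1429 − 15739) / 15739 × 100 = -7.86%.

-7.86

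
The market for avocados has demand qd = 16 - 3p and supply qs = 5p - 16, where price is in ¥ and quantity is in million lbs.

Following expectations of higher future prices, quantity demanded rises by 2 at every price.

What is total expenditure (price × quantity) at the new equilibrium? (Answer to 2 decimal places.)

Initially, 16 - 3p = 5p - 16, so 32 = 8p and p = 4, q = 4.
With the change applied: demand qd = 18 - 3p, supply qs = 5p - 16.
New equilibrium: 18 - 3p = 5p - 16 ⇒ 34 = 8p ⇒ p = 4.25, q = 5.25.
New expenditure = 4.25 × 5.25 = 22.31.

22.31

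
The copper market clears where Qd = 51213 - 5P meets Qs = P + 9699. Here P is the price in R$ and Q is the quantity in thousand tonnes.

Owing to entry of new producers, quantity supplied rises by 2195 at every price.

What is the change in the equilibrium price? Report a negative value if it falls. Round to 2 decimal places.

-365.83

Before the shock: 51213 - 5P = P + 9699 ⇒ 41514 = 6P ⇒ P = 6919, Q = 16618.
With the change applied: demand Qd = 51213 - 5P, supply Qs = P + 11894.
New equilibrium: 51213 - 5P = P + 11894 ⇒ 39319 = 6P ⇒ P = 39319/6 ≈ 6553.1667, Q = 110683/6 ≈ 18447.1667.
ΔP = 6553.1667 − 6919 = -365.83.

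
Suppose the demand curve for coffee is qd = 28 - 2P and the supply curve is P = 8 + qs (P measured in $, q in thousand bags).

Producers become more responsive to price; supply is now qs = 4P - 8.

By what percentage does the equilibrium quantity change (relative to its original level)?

Before the shock: 28 - 2P = P - 8 ⇒ 36 = 3P ⇒ P = 12, q = 4.
With the change applied: demand qd = 28 - 2P, supply qs = 4P - 8.
New equilibrium: 28 - 2P = 4P - 8 ⇒ 36 = 6P ⇒ P = 6, q = 16.
%Δq = (16 − 4) / 4 × 100 = +300%.

+300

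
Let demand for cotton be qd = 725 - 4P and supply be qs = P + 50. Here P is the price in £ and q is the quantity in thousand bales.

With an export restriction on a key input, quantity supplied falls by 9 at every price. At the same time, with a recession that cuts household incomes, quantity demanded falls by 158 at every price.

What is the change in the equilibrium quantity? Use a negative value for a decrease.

Solve the original market: 725 - 4P = P + 50, hence P = 135 and q = 185.
With the change applied: demand qd = 567 - 4P, supply qs = P + 41.
New equilibrium: 567 - 4P = P + 41 ⇒ 526 = 5P ⇒ P = 105.2, q = 146.2.
Δq = 146.2 − 185 = -38.8.

-38.8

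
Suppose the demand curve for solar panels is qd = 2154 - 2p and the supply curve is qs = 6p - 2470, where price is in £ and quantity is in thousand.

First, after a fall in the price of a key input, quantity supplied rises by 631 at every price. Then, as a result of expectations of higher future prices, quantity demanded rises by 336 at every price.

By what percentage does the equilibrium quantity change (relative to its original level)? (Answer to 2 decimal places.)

+41.06

Original equilibrium: 2154 - 2p = 6p - 2470 gives 4624 = 8p, so p = 578 and q = 998.
The shock moves the curves to qd = 2490 - 2p and qs = 6p - 1839.
Setting them equal: 2490 - 2p = 6p - 1839 → 4329 = 8p, so p = 541.125 and q = 1407.75.
%Δq = (1407.75 − 998) / 998 × 100 = +41.06%.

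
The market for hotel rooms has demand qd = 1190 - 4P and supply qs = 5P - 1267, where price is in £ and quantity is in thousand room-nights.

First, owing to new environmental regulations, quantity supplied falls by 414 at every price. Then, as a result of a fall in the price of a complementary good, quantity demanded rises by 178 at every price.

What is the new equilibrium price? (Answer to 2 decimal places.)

338.78

Solve the original market: 1190 - 4P = 5P - 1267, hence P = 273 and q = 98.
The new curves are qd = 1368 - 4P (demand) and qs = 5P - 1681 (supply).
Clearing the new market: 1368 - 4P = 5P - 1681, so P = 3049/9 ≈ 338.7778 and q = 116/9 ≈ 12.8889.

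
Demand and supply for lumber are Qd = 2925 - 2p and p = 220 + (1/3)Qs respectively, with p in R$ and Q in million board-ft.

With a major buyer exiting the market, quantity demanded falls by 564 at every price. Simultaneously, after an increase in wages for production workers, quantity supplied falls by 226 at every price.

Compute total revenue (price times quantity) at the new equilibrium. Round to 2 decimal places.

689792.68

Solve the original market: 2925 - 2p = 3p - 660, hence p = 717 and Q = 1491.
With the change applied: demand Qd = 2361 - 2p, supply Qs = 3p - 886.
Clearing the new market: 2361 - 2p = 3p - 886, so p = 649.4 and Q = 1062.2.
New expenditure = 649.4 × 1062.2 = 689792.68.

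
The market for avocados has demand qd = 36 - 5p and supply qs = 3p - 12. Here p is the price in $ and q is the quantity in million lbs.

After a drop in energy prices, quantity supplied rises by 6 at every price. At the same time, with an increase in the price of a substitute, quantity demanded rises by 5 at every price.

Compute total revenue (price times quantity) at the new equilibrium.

68.296875

Initially, 36 - 5p = 3p - 12, so 48 = 8p and p = 6, q = 6.
The shock moves the curves to qd = 41 - 5p and qs = 3p - 6.
Clearing the new market: 41 - 5p = 3p - 6, so p = 5.875 and q = 11.625.
New expenditure = 5.875 × 11.625 = 68.296875.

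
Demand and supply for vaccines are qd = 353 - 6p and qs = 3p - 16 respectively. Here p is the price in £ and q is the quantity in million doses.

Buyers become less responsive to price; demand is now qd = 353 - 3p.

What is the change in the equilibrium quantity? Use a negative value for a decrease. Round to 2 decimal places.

Before the shock: 353 - 6p = 3p - 16 ⇒ 369 = 9p ⇒ p = 41, q = 107.
The shock moves the curves to qd = 353 - 3p and qs = 3p - 16.
Setting them equal: 353 - 3p = 3p - 16 → 369 = 6p, so p = 61.5 and q = 168.5.
Δq = 168.5 − 107 = +61.50.

+61.50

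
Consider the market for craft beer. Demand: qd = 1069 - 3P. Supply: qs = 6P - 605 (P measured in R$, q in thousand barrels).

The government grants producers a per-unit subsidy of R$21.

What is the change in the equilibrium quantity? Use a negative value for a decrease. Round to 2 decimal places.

+42.00

Before the shock: 1069 - 3P = 6P - 605 ⇒ 1674 = 9P ⇒ P = 186, q = 511.
Since sellers receive the price plus the subsidy, the effective supply curve becomes qs = 6P - 479.
Setting them equal: 1069 - 3P = 6P - 479 → 1548 = 9P, so P = 172 and q = 553.
Δq = 553 − 511 = +42.00.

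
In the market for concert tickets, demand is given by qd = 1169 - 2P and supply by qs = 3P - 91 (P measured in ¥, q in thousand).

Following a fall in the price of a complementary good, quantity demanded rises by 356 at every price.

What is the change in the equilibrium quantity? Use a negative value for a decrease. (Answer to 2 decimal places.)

Solve the original market: 1169 - 2P = 3P - 91, hence P = 252 and q = 665.
The shock moves the curves to qd = 1525 - 2P and qs = 3P - 91.
Setting them equal: 1525 - 2P = 3P - 91 → 1616 = 5P, so P = 323.2 and q = 878.6.
Δq = 878.6 − 665 = +213.60.

+213.60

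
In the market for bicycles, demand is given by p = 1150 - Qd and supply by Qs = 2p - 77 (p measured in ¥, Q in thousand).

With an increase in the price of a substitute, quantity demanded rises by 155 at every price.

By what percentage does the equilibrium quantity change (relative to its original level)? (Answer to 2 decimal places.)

+13.95

Solve the original market: 1150 - p = 2p - 77, hence p = 409 and Q = 741.
With the change applied: demand Qd = 1305 - p, supply Qs = 2p - 77.
New equilibrium: 1305 - p = 2p - 77 ⇒ 1382 = 3p ⇒ p = 1382/3 ≈ 460.6667, Q = 2533/3 ≈ 844.3333.
%ΔQ = (844.3333 − 741) / 741 × 100 = +13.95%.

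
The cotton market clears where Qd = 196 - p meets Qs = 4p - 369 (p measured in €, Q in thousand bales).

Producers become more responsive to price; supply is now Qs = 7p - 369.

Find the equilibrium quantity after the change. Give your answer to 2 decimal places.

Original equilibrium: 196 - p = 4p - 369 gives 565 = 5p, so p = 113 and Q = 83.
With the change applied: demand Qd = 196 - p, supply Qs = 7p - 369.
New equilibrium: 196 - p = 7p - 369 ⇒ 565 = 8p ⇒ p = 70.625, Q = 125.375.

125.38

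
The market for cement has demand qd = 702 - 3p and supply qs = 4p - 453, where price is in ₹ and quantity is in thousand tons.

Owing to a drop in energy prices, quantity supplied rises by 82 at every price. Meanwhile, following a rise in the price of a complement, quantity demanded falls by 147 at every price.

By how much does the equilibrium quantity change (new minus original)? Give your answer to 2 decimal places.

-48.86

Initially, 702 - 3p = 4p - 453, so 1155 = 7p and p = 165, q = 207.
With the change applied: demand qd = 555 - 3p, supply qs = 4p - 371.
New equilibrium: 555 - 3p = 4p - 371 ⇒ 926 = 7p ⇒ p = 926/7 ≈ 132.2857, q = 1107/7 ≈ 158.1429.
Δq = 158.1429 − 207 = -48.86.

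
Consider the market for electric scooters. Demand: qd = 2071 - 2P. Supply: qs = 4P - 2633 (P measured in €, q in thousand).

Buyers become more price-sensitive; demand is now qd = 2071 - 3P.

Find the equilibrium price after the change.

672

Initially, 2071 - 2P = 4P - 2633, so 4704 = 6P and P = 784, q = 503.
The shock moves the curves to qd = 2071 - 3P and qs = 4P - 2633.
Setting them equal: 2071 - 3P = 4P - 2633 → 4704 = 7P, so P = 672 and q = 55.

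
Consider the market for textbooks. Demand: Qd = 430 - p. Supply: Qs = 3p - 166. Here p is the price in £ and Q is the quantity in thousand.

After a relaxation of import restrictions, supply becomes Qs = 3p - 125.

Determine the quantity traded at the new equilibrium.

Solve the original market: 430 - p = 3p - 166, hence p = 149 and Q = 281.
After the shift, demand is Qd = 430 - p and supply is Qs = 3p - 125.
Setting them equal: 430 - p = 3p - 125 → 555 = 4p, so p = 138.75 and Q = 291.25.

291.25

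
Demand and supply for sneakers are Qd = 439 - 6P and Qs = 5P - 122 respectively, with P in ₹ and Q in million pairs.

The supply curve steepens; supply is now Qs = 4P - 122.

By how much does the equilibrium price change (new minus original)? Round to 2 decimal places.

+5.10

Original equilibrium: 439 - 6P = 5P - 122 gives 561 = 11P, so P = 51 and Q = 133.
The shock moves the curves to Qd = 439 - 6P and Qs = 4P - 122.
New equilibrium: 439 - 6P = 4P - 122 ⇒ 561 = 10P ⇒ P = 56.1, Q = 102.4.
ΔP = 56.1 − 51 = +5.10.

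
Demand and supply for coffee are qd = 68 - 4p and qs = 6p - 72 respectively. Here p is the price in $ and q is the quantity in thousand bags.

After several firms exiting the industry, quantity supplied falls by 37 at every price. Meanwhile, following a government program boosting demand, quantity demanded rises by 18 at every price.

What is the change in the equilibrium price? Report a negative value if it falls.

+5.5

Before the shock: 68 - 4p = 6p - 72 ⇒ 140 = 10p ⇒ p = 14, q = 12.
The new curves are qd = 86 - 4p (demand) and qs = 6p - 109 (supply).
Setting them equal: 86 - 4p = 6p - 109 → 195 = 10p, so p = 19.5 and q = 8.
Δp = 19.5 − 14 = +5.5.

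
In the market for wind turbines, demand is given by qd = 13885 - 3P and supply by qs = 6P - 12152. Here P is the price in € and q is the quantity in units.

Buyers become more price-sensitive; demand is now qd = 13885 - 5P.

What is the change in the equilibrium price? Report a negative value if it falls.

-526

Solve the original market: 13885 - 3P = 6P - 12152, hence P = 2893 and q = 5206.
The shock moves the curves to qd = 13885 - 5P and qs = 6P - 12152.
New equilibrium: 13885 - 5P = 6P - 12152 ⇒ 26037 = 11P ⇒ P = 2367, q = 2050.
ΔP = 2367 − 2893 = -526.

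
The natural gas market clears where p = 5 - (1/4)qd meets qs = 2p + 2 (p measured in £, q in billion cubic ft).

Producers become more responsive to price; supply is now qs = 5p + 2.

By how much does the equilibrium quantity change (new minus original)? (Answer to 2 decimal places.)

+4.00

Initially, 20 - 4p = 2p + 2, so 18 = 6p and p = 3, q = 8.
After the shift, demand is qd = 20 - 4p and supply is qs = 5p + 2.
New equilibrium: 20 - 4p = 5p + 2 ⇒ 18 = 9p ⇒ p = 2, q = 12.
Δq = 12 − 8 = +4.00.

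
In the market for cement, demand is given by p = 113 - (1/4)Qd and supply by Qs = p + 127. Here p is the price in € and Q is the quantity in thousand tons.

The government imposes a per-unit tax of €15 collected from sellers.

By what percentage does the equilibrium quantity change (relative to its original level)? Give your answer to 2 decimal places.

Before the shock: 452 - 4p = p + 127 ⇒ 325 = 5p ⇒ p = 65, Q = 192.
Since sellers keep the price net of the tax, the effective supply curve becomes Qs = p + 112.
Equate the new curves: 452 - 4p = p + 112, giving 340 = 5p, p = 68, Q = 180.
%ΔQ = (180 − 192) / 192 × 100 = -6.25%.

-6.25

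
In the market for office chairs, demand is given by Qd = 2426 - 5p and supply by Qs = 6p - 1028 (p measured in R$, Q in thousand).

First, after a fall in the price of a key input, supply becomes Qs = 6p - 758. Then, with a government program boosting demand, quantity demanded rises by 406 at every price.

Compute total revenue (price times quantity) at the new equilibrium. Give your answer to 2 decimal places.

391695.70

Initially, 2426 - 5p = 6p - 1028, so 3454 = 11p and p = 314, Q = 856.
The shock moves the curves to Qd = 2832 - 5p and Qs = 6p - 758.
Setting them equal: 2832 - 5p = 6p - 758 → 3590 = 11p, so p = 3590/11 ≈ 326.3636 and Q = 13202/11 ≈ 1200.1818.
New expenditure = 326.3636 × 1200.1818 = 391695.70.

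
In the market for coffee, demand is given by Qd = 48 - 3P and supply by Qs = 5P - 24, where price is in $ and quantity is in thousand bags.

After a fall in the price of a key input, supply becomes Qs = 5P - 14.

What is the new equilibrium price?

Before the shock: 48 - 3P = 5P - 24 ⇒ 72 = 8P ⇒ P = 9, Q = 21.
The shock moves the curves to Qd = 48 - 3P and Qs = 5P - 14.
New equilibrium: 48 - 3P = 5P - 14 ⇒ 62 = 8P ⇒ P = 7.75, Q = 24.75.

7.75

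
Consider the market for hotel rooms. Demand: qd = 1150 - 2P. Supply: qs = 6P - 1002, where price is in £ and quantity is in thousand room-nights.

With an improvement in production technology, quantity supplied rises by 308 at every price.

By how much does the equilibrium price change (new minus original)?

-38.5

Initially, 1150 - 2P = 6P - 1002, so 2152 = 8P and P = 269, q = 612.
With the change applied: demand qd = 1150 - 2P, supply qs = 6P - 694.
Clearing the new market: 1150 - 2P = 6P - 694, so P = 230.5 and q = 689.
ΔP = 230.5 − 269 = -38.5.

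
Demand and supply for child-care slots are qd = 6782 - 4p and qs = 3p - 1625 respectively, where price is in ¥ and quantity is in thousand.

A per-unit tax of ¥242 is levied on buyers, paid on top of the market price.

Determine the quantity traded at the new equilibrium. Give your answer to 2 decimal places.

1563.14

Solve the original market: 6782 - 4p = 3p - 1625, hence p = 1201 and q = 1978.
Since buyers pay the price plus the tax, the effective demand curve becomes qd = 5814 - 4p.
Equate the new curves: 5814 - 4p = 3p - 1625, giving 7439 = 7p, p = 7439/7 ≈ 1062.7143, q = 10942/7 ≈ 1563.1429.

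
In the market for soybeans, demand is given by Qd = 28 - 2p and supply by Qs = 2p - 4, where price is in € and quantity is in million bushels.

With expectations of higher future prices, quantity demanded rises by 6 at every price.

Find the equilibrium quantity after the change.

Original equilibrium: 28 - 2p = 2p - 4 gives 32 = 4p, so p = 8 and Q = 12.
The new curves are Qd = 34 - 2p (demand) and Qs = 2p - 4 (supply).
New equilibrium: 34 - 2p = 2p - 4 ⇒ 38 = 4p ⇒ p = 9.5, Q = 15.

15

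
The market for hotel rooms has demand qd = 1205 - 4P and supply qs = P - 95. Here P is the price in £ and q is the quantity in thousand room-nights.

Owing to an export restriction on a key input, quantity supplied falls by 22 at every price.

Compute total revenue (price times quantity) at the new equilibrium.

Original equilibrium: 1205 - 4P = P - 95 gives 1300 = 5P, so P = 260 and q = 165.
With the change applied: demand qd = 1205 - 4P, supply qs = P - 117.
Equate the new curves: 1205 - 4P = P - 117, giving 1322 = 5P, P = 264.4, q = 147.4.
New expenditure = 264.4 × 147.4 = 38972.56.

38972.56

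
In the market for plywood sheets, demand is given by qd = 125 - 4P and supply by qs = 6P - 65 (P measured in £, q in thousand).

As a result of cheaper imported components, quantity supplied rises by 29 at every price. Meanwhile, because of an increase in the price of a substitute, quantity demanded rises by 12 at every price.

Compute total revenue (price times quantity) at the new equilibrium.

Before the shock: 125 - 4P = 6P - 65 ⇒ 190 = 10P ⇒ P = 19, q = 49.
The new curves are qd = 137 - 4P (demand) and qs = 6P - 36 (supply).
Setting them equal: 137 - 4P = 6P - 36 → 173 = 10P, so P = 17.3 and q = 67.8.
New expenditure = 17.3 × 67.8 = 1172.94.

1172.94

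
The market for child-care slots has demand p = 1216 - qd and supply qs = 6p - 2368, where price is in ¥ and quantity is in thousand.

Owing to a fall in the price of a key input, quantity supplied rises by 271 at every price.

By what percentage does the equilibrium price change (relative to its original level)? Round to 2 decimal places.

-7.56

Before the shock: 1216 - p = 6p - 2368 ⇒ 3584 = 7p ⇒ p = 512, q = 704.
With the change applied: demand qd = 1216 - p, supply qs = 6p - 2097.
Setting them equal: 1216 - p = 6p - 2097 → 3313 = 7p, so p = 3313/7 ≈ 473.2857 and q = 5199/7 ≈ 742.7143.
%Δp = (473.2857 − 512) / 512 × 100 = -7.56%.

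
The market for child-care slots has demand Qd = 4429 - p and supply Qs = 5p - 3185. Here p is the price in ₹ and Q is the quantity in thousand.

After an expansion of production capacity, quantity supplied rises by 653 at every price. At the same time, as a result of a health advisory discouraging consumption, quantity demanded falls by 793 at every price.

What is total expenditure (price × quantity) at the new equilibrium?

2681024

Original equilibrium: 4429 - p = 5p - 3185 gives 7614 = 6p, so p = 1269 and Q = 3160.
The new curves are Qd = 3636 - p (demand) and Qs = 5p - 2532 (supply).
Equate the new curves: 3636 - p = 5p - 2532, giving 6168 = 6p, p = 1028, Q = 2608.
New expenditure = 1028 × 2608 = 2681024.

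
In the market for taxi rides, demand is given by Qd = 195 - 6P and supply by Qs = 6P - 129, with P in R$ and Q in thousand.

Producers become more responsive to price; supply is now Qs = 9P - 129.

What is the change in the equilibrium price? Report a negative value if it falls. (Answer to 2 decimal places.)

Original equilibrium: 195 - 6P = 6P - 129 gives 324 = 12P, so P = 27 and Q = 33.
With the change applied: demand Qd = 195 - 6P, supply Qs = 9P - 129.
Equate the new curves: 195 - 6P = 9P - 129, giving 324 = 15P, P = 21.6, Q = 65.4.
ΔP = 21.6 − 27 = -5.40.

-5.40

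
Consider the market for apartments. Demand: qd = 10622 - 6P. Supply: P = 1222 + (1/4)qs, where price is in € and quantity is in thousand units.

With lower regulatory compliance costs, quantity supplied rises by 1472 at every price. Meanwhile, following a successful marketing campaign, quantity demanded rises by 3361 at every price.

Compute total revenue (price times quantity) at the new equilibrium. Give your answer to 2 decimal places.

Initially, 10622 - 6P = 4P - 4888, so 15510 = 10P and P = 1551, q = 1316.
After the shift, demand is qd = 13983 - 6P and supply is qs = 4P - 3416.
Equate the new curves: 13983 - 6P = 4P - 3416, giving 17399 = 10P, P = 1739.9, q = 3543.6.
New expenditure = 1739.9 × 3543.6 = 6165509.64.

6165509.64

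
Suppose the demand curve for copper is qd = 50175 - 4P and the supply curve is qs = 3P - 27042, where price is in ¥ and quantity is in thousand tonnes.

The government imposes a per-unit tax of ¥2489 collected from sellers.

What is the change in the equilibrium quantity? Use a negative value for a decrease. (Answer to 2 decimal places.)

-4266.86

Before the shock: 50175 - 4P = 3P - 27042 ⇒ 77217 = 7P ⇒ P = 11031, q = 6051.
Since sellers keep the price net of the tax, the effective supply curve becomes qs = 3P - 34509.
New equilibrium: 50175 - 4P = 3P - 34509 ⇒ 84684 = 7P ⇒ P = 84684/7 ≈ 12097.7143, q = 12489/7 ≈ 1784.1429.
Δq = 1784.1429 − 6051 = -4266.86.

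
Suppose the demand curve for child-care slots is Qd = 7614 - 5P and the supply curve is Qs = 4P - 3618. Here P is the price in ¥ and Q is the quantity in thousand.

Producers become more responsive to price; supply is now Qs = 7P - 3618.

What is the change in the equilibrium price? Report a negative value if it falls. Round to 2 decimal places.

-312.00

Initially, 7614 - 5P = 4P - 3618, so 11232 = 9P and P = 1248, Q = 1374.
The shock moves the curves to Qd = 7614 - 5P and Qs = 7P - 3618.
Setting them equal: 7614 - 5P = 7P - 3618 → 11232 = 12P, so P = 936 and Q = 2934.
ΔP = 936 − 1248 = -312.00.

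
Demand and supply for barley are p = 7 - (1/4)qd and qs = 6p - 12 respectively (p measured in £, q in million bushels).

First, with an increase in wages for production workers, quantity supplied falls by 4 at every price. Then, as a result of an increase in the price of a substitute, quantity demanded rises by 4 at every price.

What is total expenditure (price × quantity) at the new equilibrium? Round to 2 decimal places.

61.44

Before the shock: 28 - 4p = 6p - 12 ⇒ 40 = 10p ⇒ p = 4, q = 12.
The shock moves the curves to qd = 32 - 4p and qs = 6p - 16.
Equate the new curves: 32 - 4p = 6p - 16, giving 48 = 10p, p = 4.8, q = 12.8.
New expenditure = 4.8 × 12.8 = 61.44.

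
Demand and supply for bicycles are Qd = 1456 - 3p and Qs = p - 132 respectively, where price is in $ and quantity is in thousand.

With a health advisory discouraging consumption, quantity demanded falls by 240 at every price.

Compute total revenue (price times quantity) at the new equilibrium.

69085

Before the shock: 1456 - 3p = p - 132 ⇒ 1588 = 4p ⇒ p = 397, Q = 265.
With the change applied: demand Qd = 1216 - 3p, supply Qs = p - 132.
Equate the new curves: 1216 - 3p = p - 132, giving 1348 = 4p, p = 337, Q = 205.
New expenditure = 337 × 205 = 69085.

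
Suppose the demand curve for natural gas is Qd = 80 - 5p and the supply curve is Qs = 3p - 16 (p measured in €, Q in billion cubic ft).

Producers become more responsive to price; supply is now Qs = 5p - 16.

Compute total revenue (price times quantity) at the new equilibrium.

Solve the original market: 80 - 5p = 3p - 16, hence p = 12 and Q = 20.
After the shift, demand is Qd = 80 - 5p and supply is Qs = 5p - 16.
New equilibrium: 80 - 5p = 5p - 16 ⇒ 96 = 10p ⇒ p = 9.6, Q = 32.
New expenditure = 9.6 × 32 = 307.2.

307.2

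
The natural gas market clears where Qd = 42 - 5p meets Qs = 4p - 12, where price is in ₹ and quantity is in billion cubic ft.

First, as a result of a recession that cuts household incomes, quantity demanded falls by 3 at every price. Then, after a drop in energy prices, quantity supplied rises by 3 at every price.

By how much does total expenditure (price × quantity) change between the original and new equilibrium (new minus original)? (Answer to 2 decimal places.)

Before the shock: 42 - 5p = 4p - 12 ⇒ 54 = 9p ⇒ p = 6, Q = 12.
With the change applied: demand Qd = 39 - 5p, supply Qs = 4p - 9.
New equilibrium: 39 - 5p = 4p - 9 ⇒ 48 = 9p ⇒ p = 16/3 ≈ 5.3333, Q = 37/3 ≈ 12.3333.
Expenditure moves from 6×12 = 72 to 5.3333×12.3333 = 65.7778; change = -6.22.

-6.22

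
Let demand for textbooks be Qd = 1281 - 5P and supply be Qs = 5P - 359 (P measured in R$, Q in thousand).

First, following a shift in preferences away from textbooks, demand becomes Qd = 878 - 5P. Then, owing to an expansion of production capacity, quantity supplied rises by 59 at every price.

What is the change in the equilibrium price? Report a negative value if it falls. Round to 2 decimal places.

-46.20

Solve the original market: 1281 - 5P = 5P - 359, hence P = 164 and Q = 461.
With the change applied: demand Qd = 878 - 5P, supply Qs = 5P - 300.
Equate the new curves: 878 - 5P = 5P - 300, giving 1178 = 10P, P = 117.8, Q = 289.
ΔP = 117.8 − 164 = -46.20.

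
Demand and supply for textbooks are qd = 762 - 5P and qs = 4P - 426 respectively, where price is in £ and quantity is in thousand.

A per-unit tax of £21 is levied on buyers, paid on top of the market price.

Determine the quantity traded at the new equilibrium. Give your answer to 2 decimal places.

55.33

Original equilibrium: 762 - 5P = 4P - 426 gives 1188 = 9P, so P = 132 and q = 102.
Since buyers pay the price plus the tax, the effective demand curve becomes qd = 657 - 5P.
New equilibrium: 657 - 5P = 4P - 426 ⇒ 1083 = 9P ⇒ P = 361/3 ≈ 120.3333, q = 166/3 ≈ 55.3333.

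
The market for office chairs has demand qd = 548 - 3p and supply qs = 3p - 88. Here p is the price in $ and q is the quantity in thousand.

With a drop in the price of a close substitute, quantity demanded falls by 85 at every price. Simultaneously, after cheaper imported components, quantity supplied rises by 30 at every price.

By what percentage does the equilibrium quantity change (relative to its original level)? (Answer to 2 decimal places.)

Original equilibrium: 548 - 3p = 3p - 88 gives 636 = 6p, so p = 106 and q = 230.
The new curves are qd = 463 - 3p (demand) and qs = 3p - 58 (supply).
Equate the new curves: 463 - 3p = 3p - 58, giving 521 = 6p, p = 521/6 ≈ 86.8333, q = 202.5.
%Δq = (202.5 − 230) / 230 × 100 = -11.96%.

-11.96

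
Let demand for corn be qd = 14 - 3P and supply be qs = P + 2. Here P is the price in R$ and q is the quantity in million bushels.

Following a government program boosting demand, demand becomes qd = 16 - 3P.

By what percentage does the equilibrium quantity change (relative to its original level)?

+10

Before the shock: 14 - 3P = P + 2 ⇒ 12 = 4P ⇒ P = 3, q = 5.
The shock moves the curves to qd = 16 - 3P and qs = P + 2.
Setting them equal: 16 - 3P = P + 2 → 14 = 4P, so P = 3.5 and q = 5.5.
%Δq = (5.5 − 5) / 5 × 100 = +10%.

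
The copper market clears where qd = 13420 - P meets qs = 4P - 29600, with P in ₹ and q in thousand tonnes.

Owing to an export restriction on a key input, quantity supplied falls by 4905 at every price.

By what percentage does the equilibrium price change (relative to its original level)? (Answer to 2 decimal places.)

+11.40

Solve the original market: 13420 - P = 4P - 29600, hence P = 8604 and q = 4816.
After the shift, demand is qd = 13420 - P and supply is qs = 4P - 34505.
Clearing the new market: 13420 - P = 4P - 34505, so P = 9585 and q = 3835.
%ΔP = (9585 − 8604) / 8604 × 100 = +11.40%.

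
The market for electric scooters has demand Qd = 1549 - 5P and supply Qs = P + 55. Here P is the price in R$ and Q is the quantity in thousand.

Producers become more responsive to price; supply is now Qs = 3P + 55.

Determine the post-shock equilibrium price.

Original equilibrium: 1549 - 5P = P + 55 gives 1494 = 6P, so P = 249 and Q = 304.
The new curves are Qd = 1549 - 5P (demand) and Qs = 3P + 55 (supply).
Setting them equal: 1549 - 5P = 3P + 55 → 1494 = 8P, so P = 186.75 and Q = 615.25.

186.75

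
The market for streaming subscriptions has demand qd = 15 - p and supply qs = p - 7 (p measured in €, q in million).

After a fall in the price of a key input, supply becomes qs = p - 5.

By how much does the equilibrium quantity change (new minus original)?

+1

Original equilibrium: 15 - p = p - 7 gives 22 = 2p, so p = 11 and q = 4.
The shock moves the curves to qd = 15 - p and qs = p - 5.
New equilibrium: 15 - p = p - 5 ⇒ 20 = 2p ⇒ p = 10, q = 5.
Δq = 5 − 4 = +1.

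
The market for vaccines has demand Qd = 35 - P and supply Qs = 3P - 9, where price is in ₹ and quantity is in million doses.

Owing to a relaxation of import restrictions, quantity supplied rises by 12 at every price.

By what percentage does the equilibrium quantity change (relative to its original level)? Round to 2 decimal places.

+12.50

Original equilibrium: 35 - P = 3P - 9 gives 44 = 4P, so P = 11 and Q = 24.
The shock moves the curves to Qd = 35 - P and Qs = 3P + 3.
New equilibrium: 35 - P = 3P + 3 ⇒ 32 = 4P ⇒ P = 8, Q = 27.
%ΔQ = (27 − 24) / 24 × 100 = +12.50%.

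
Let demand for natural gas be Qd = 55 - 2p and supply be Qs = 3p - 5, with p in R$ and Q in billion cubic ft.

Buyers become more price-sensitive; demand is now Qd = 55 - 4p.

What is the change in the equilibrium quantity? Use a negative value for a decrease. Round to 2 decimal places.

-10.29

Initially, 55 - 2p = 3p - 5, so 60 = 5p and p = 12, Q = 31.
With the change applied: demand Qd = 55 - 4p, supply Qs = 3p - 5.
Setting them equal: 55 - 4p = 3p - 5 → 60 = 7p, so p = 60/7 ≈ 8.5714 and Q = 145/7 ≈ 20.7143.
ΔQ = 20.7143 − 31 = -10.29.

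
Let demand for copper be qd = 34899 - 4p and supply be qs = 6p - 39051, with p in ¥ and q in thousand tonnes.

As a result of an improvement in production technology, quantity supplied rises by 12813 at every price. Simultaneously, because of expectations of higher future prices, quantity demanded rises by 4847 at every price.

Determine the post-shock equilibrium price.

Solve the original market: 34899 - 4p = 6p - 39051, hence p = 7395 and q = 5319.
After the shift, demand is qd = 39746 - 4p and supply is qs = 6p - 26238.
New equilibrium: 39746 - 4p = 6p - 26238 ⇒ 65984 = 10p ⇒ p = 6598.4, q = 13352.4.

6598.4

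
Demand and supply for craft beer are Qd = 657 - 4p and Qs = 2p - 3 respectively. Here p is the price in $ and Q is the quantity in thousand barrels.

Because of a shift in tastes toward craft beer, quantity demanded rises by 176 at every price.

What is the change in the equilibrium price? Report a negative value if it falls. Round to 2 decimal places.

+29.33

Solve the original market: 657 - 4p = 2p - 3, hence p = 110 and Q = 217.
The new curves are Qd = 833 - 4p (demand) and Qs = 2p - 3 (supply).
Setting them equal: 833 - 4p = 2p - 3 → 836 = 6p, so p = 418/3 ≈ 139.3333 and Q = 827/3 ≈ 275.6667.
Δp = 139.3333 − 110 = +29.33.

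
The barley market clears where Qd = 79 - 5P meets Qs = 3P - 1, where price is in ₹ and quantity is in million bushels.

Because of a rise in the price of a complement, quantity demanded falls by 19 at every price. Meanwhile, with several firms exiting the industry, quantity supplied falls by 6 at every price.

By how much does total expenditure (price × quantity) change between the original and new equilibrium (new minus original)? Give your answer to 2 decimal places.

-138.20

Before the shock: 79 - 5P = 3P - 1 ⇒ 80 = 8P ⇒ P = 10, Q = 29.
With the change applied: demand Qd = 60 - 5P, supply Qs = 3P - 7.
Setting them equal: 60 - 5P = 3P - 7 → 67 = 8P, so P = 8.375 and Q = 18.125.
Expenditure moves from 10×29 = 290 to 8.375×18.125 = 151.796875; change = -138.20.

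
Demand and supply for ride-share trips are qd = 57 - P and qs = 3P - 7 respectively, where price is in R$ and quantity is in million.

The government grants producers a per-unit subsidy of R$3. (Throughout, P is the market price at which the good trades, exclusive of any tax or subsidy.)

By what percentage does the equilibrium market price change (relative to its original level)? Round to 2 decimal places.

Before the shock: 57 - P = 3P - 7 ⇒ 64 = 4P ⇒ P = 16, q = 41.
Since sellers receive the price plus the subsidy, the effective supply curve becomes qs = 3P + 2.
Equate the new curves: 57 - P = 3P + 2, giving 55 = 4P, P = 13.75, q = 43.25.
%ΔP = (13.75 − 16) / 16 × 100 = -14.06%.

-14.06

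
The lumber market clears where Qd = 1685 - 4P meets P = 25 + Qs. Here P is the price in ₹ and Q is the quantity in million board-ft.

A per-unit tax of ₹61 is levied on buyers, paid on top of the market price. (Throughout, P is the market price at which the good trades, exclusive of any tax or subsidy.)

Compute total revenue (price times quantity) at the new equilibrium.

78636.24

Solve the original market: 1685 - 4P = P - 25, hence P = 342 and Q = 317.
Since buyers pay the price plus the tax, the effective demand curve becomes Qd = 1441 - 4P.
Setting them equal: 1441 - 4P = P - 25 → 1466 = 5P, so P = 293.2 and Q = 268.2.
New expenditure = 293.2 × 268.2 = 78636.24.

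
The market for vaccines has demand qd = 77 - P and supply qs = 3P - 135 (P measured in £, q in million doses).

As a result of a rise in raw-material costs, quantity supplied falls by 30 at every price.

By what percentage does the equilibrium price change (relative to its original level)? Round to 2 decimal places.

Solve the original market: 77 - P = 3P - 135, hence P = 53 and q = 24.
With the change applied: demand qd = 77 - P, supply qs = 3P - 165.
Clearing the new market: 77 - P = 3P - 165, so P = 60.5 and q = 16.5.
%ΔP = (60.5 − 53) / 53 × 100 = +14.15%.

+14.15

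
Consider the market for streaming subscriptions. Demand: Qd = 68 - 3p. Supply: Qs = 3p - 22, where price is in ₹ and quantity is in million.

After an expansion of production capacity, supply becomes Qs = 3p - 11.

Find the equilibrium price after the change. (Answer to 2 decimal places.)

13.17

Original equilibrium: 68 - 3p = 3p - 22 gives 90 = 6p, so p = 15 and Q = 23.
After the shift, demand is Qd = 68 - 3p and supply is Qs = 3p - 11.
Setting them equal: 68 - 3p = 3p - 11 → 79 = 6p, so p = 79/6 ≈ 13.1667 and Q = 28.5.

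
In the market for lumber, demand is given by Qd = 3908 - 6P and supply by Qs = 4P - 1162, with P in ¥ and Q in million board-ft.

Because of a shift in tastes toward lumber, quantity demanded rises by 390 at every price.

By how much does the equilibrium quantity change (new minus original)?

+156

Original equilibrium: 3908 - 6P = 4P - 1162 gives 5070 = 10P, so P = 507 and Q = 866.
With the change applied: demand Qd = 4298 - 6P, supply Qs = 4P - 1162.
Clearing the new market: 4298 - 6P = 4P - 1162, so P = 546 and Q = 1022.
ΔQ = 1022 − 866 = +156.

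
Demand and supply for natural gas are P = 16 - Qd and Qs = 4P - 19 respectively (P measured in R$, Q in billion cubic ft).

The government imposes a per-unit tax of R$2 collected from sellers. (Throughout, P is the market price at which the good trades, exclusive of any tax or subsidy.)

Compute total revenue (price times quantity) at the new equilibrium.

Initially, 16 - P = 4P - 19, so 35 = 5P and P = 7, Q = 9.
Since sellers keep the price net of the tax, the effective supply curve becomes Qs = 4P - 27.
Equate the new curves: 16 - P = 4P - 27, giving 43 = 5P, P = 8.6, Q = 7.4.
New expenditure = 8.6 × 7.4 = 63.64.

63.64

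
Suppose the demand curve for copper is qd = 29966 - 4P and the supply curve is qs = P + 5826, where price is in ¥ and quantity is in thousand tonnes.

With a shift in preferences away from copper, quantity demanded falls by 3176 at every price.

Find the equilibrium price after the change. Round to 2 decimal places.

Original equilibrium: 29966 - 4P = P + 5826 gives 24140 = 5P, so P = 4828 and q = 10654.
After the shift, demand is qd = 26790 - 4P and supply is qs = P + 5826.
New equilibrium: 26790 - 4P = P + 5826 ⇒ 20964 = 5P ⇒ P = 4192.8, q = 10018.8.

4192.80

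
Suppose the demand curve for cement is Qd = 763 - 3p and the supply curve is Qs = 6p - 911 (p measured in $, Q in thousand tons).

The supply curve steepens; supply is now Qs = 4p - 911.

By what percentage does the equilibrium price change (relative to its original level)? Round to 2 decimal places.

Solve the original market: 763 - 3p = 6p - 911, hence p = 186 and Q = 205.
After the shift, demand is Qd = 763 - 3p and supply is Qs = 4p - 911.
Clearing the new market: 763 - 3p = 4p - 911, so p = 1674/7 ≈ 239.1429 and Q = 319/7 ≈ 45.5714.
%Δp = (239.1429 − 186) / 186 × 100 = +28.57%.

+28.57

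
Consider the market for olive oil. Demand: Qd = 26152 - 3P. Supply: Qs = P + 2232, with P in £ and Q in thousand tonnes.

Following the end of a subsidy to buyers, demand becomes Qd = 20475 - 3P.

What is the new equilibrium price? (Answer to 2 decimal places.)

4560.75

Original equilibrium: 26152 - 3P = P + 2232 gives 23920 = 4P, so P = 5980 and Q = 8212.
The shock moves the curves to Qd = 20475 - 3P and Qs = P + 2232.
New equilibrium: 20475 - 3P = P + 2232 ⇒ 18243 = 4P ⇒ P = 4560.75, Q = 6792.75.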